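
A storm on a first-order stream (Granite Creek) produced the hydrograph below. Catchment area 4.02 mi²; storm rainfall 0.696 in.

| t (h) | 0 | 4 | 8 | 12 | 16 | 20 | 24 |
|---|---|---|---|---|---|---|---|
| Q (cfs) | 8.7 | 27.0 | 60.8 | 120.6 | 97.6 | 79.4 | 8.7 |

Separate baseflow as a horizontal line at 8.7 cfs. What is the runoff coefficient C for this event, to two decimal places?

C ≈ 0.76

ΣQ_DR = 341.9 cfs; V = ΣQ_DR·Δt = 4.923 × 10^6 ft³.
Runoff depth d = V / A = 0.5272 in.
C = d / P = 0.5272 / 0.696 = 0.76.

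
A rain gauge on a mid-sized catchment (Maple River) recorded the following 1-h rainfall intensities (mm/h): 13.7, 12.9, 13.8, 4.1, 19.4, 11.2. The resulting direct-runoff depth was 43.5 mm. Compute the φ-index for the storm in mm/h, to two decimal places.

φ ≈ 5.50 mm/h

Only the 5 blocks with intensity above φ contribute runoff: 13.7, 12.9, 13.8, 19.4, 11.2 mm/h.
Σ(I−φ)·Δt = d  ⇒  (13.7+12.9+13.8+19.4+11.2 − 5φ)·1 = 43.5
φ = (71.00 − 43.5/1) / 5 = 5.50 mm/h.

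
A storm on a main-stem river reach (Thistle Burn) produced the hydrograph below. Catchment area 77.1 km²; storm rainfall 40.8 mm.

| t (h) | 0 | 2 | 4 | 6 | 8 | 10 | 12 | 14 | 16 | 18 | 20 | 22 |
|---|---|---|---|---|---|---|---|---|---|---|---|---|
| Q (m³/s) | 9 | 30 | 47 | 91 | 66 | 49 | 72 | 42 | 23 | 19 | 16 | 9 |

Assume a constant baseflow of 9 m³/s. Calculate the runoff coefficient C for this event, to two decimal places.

C ≈ 0.84

ΣQ_DR = 365.0 m³/s; V = ΣQ_DR·Δt = 2.628 × 10^6 m³.
Runoff depth d = V / A = 34.09 mm.
C = d / P = 34.09 / 40.8 = 0.84.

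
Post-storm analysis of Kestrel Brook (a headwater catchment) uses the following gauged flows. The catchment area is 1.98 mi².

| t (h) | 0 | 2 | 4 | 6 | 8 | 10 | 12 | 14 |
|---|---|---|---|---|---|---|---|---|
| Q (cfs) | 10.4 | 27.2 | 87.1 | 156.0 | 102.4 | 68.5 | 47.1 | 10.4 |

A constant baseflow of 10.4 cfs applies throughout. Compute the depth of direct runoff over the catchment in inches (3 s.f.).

d ≈ 0.667 in

Direct runoff: 0.0, 16.8, 76.7, 145.6, 92.0, 58.1, 36.7, 0.0 cfs; ΣQ_DR = 425.9 cfs.
V = ΣQ_DR · Δt = 425.9 × 7200 s = 3.066 × 10^6 ft³.
Over A = 1.98 mi², depth = V / A = 0.667 in.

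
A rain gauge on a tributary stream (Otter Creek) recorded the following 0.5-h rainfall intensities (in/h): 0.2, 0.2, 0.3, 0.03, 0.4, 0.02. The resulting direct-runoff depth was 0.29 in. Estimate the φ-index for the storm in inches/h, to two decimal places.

Only the 4 blocks with intensity above φ contribute runoff: 0.2, 0.2, 0.3, 0.4 in/h.
Σ(I−φ)·Δt = d  ⇒  (0.2+0.2+0.3+0.4 − 4φ)·0.5 = 0.29
φ = (1.100 − 0.29/0.5) / 4 = 0.13 in/h.

φ ≈ 0.13 in/h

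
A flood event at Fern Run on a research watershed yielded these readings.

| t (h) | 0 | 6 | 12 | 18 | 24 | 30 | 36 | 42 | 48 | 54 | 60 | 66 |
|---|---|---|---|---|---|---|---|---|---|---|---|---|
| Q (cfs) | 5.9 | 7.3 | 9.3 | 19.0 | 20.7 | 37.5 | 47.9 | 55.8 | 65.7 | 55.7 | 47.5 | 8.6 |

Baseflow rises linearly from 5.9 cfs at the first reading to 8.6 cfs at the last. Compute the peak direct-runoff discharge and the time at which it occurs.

Q_p = 57.84 cfs at t = 48 h

Subtracting baseflow gives direct-runoff ordinates: 0.00, 1.15, 2.91, 12.36, 13.82, 30.37, 40.53, 48.18, 57.84, 47.59, 39.15, 0.00 cfs.
The maximum is 57.84 cfs, occurring at the reading for t = 48 h.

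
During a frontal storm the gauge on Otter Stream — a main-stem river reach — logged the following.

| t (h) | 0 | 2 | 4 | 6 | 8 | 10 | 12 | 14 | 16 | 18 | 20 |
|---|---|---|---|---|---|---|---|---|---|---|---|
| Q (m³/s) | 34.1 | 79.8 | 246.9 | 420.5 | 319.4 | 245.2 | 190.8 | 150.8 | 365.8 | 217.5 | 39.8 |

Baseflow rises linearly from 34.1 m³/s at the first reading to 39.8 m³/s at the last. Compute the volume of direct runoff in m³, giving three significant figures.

Direct-runoff ordinates (Q − Q_b): 0.00, 45.13, 211.66, 384.69, 283.02, 208.25, 153.28, 112.71, 327.14, 178.27, 0.00 m³/s.
ΣQ_DR = 1904 m³/s.
With Δt = 2 h = 7200 s, V = ΣQ_DR · Δt = 1904 × 7200 = 1.37 × 10^7 m³.

V ≈ 1.37 × 10^7 m³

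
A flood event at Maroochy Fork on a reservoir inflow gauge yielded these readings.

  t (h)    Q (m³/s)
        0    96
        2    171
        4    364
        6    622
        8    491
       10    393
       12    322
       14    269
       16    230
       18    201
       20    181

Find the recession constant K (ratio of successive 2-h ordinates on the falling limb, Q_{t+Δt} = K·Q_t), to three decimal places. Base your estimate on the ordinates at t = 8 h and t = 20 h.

Using the recession-limb readings at t = 8 h and t = 20 h: Q falls from 491 to 181 m³/s over 6 intervals.
K = (Q₂/Q₁)^(1/6) = (181/491)^(1/6) = 0.847.

K ≈ 0.847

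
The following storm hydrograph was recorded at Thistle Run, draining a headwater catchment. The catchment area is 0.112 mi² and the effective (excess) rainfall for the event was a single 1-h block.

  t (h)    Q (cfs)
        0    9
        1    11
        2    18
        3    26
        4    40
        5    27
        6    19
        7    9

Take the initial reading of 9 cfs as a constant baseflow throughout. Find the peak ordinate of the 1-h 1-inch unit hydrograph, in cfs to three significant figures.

U_p ≈ 25.8 cfs

Direct runoff: 0.0, 2.0, 9.0, 17.0, 31.0, 18.0, 10.0, 0.0 cfs; ΣQ_DR = 87.00 cfs, peak = 31.0 cfs.
Runoff depth d = ΣQ_DR·Δt / A = 87.00 × 3600 / (0.112 mi²) = 1.204 in.
The 1-inch UH is the DRH scaled by (1 in)/d, so U_p = 31.0 × 1/1.204 = 25.8 cfs.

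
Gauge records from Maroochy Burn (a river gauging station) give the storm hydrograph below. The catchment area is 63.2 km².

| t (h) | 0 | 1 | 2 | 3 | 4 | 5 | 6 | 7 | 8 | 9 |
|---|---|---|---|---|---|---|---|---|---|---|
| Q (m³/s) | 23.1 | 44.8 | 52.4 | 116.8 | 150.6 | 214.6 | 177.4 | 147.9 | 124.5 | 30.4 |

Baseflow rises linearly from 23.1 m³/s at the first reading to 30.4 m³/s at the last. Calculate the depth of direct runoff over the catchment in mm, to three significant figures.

Direct runoff: 0.00, 20.89, 27.68, 91.27, 124.26, 187.44, 149.43, 119.12, 94.91, 0.00 m³/s; ΣQ_DR = 815.0 m³/s.
V = ΣQ_DR · Δt = 815.0 × 3600 s = 2.934 × 10^6 m³.
Over A = 63.2 km², depth = V / A = 46.4 mm.

d ≈ 46.4 mm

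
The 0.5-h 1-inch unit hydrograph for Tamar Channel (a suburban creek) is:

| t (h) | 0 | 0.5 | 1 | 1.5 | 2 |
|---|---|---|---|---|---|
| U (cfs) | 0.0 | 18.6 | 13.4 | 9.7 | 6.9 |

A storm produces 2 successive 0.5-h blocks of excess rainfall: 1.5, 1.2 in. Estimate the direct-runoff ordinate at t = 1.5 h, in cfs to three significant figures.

By discrete convolution, Q_j = Σ (P_i / 1 in) · U_{j−i}.
At t = 1.5 h (j=3): Q = (1.5/1)·9.7 + (1.2/1)·13.4 = 30.6 cfs.

Q ≈ 30.6 cfs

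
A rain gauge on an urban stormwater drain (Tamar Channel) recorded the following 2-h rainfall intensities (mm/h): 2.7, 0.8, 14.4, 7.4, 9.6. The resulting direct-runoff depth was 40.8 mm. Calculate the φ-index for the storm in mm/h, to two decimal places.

φ ≈ 3.67 mm/h

Only the 3 blocks with intensity above φ contribute runoff: 14.4, 7.4, 9.6 mm/h.
Σ(I−φ)·Δt = d  ⇒  (14.4+7.4+9.6 − 3φ)·2 = 40.8
φ = (31.40 − 40.8/2) / 3 = 3.67 mm/h.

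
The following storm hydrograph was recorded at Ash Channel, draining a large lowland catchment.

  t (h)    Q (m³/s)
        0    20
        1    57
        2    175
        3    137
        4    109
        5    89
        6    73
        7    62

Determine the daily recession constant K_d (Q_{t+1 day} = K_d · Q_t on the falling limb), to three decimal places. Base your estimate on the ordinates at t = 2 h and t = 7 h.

Between t = 2 h and t = 7 h the flow falls from 175 to 62 m³/s over 5×1 h = 5 h.
Per-interval ratio K = (62/175)^(1/5) = 0.8126; K_d = K^(24/1) = 0.007.

K_d ≈ 0.007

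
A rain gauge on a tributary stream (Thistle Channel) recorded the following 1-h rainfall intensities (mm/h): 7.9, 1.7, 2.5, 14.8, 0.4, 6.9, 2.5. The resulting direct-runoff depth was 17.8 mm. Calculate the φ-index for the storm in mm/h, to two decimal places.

Only the 3 blocks with intensity above φ contribute runoff: 7.9, 14.8, 6.9 mm/h.
Σ(I−φ)·Δt = d  ⇒  (7.9+14.8+6.9 − 3φ)·1 = 17.8
φ = (29.60 − 17.8/1) / 3 = 3.93 mm/h.

φ ≈ 3.93 mm/h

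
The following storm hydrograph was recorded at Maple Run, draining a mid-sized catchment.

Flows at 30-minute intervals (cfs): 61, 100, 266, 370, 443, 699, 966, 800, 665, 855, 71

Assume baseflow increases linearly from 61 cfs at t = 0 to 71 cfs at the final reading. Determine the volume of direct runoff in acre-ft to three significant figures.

V ≈ 189 acre-ft

Direct-runoff ordinates (Q − Q_b): 0.00, 38.00, 203.00, 306.00, 378.00, 633.00, 899.00, 732.00, 596.00, 785.00, 0.00 cfs.
ΣQ_DR = 4570 cfs.
With Δt = 0.5 h = 1800 s, V = ΣQ_DR · Δt = 4570 × 1800 = 8.23 × 10^6 ft³ = 189 acre-ft.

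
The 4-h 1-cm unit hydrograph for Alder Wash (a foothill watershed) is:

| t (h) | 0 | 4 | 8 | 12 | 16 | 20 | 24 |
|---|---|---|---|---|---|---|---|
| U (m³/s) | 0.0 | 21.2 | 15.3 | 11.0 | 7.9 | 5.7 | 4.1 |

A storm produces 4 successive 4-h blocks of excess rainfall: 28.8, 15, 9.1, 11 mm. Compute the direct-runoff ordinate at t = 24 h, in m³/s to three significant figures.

By discrete convolution, Q_j = Σ (P_i / 10 mm) · U_{j−i}.
At t = 24 h (j=6): Q = (28.8/10)·4.1 + (15/10)·5.7 + (9.1/10)·7.9 + (11/10)·11.0 = 39.6 m³/s.

Q ≈ 39.6 m³/s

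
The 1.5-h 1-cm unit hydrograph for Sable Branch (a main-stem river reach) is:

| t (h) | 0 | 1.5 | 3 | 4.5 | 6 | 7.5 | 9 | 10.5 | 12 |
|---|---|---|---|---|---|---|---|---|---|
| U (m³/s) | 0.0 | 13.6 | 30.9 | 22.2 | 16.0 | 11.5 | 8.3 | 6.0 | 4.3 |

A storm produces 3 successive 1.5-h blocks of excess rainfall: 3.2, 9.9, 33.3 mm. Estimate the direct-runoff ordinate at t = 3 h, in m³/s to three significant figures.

Q ≈ 23.4 m³/s

By discrete convolution, Q_j = Σ (P_i / 10 mm) · U_{j−i}.
At t = 3 h (j=2): Q = (3.2/10)·30.9 + (9.9/10)·13.6 + (33.3/10)·0.0 = 23.4 m³/s.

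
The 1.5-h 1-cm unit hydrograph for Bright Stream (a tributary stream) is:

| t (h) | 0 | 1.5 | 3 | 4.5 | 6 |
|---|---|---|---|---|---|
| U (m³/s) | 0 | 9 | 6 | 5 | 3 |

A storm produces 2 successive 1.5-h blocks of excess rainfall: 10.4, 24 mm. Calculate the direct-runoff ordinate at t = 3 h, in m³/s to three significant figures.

By discrete convolution, Q_j = Σ (P_i / 10 mm) · U_{j−i}.
At t = 3 h (j=2): Q = (10.4/10)·6 + (24/10)·9 = 27.8 m³/s.

Q ≈ 27.8 m³/s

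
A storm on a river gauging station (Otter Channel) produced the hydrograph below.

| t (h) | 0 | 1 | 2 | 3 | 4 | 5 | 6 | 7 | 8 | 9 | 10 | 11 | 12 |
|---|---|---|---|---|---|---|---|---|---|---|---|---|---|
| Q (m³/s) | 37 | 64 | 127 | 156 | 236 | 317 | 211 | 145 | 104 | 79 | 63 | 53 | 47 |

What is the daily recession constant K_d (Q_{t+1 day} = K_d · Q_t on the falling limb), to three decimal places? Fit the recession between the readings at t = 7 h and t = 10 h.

K_d ≈ 0.001

Between t = 7 h and t = 10 h the flow falls from 145 to 63 m³/s over 3×1 h = 3 h.
Per-interval ratio K = (63/145)^(1/3) = 0.7574; K_d = K^(24/1) = 0.001.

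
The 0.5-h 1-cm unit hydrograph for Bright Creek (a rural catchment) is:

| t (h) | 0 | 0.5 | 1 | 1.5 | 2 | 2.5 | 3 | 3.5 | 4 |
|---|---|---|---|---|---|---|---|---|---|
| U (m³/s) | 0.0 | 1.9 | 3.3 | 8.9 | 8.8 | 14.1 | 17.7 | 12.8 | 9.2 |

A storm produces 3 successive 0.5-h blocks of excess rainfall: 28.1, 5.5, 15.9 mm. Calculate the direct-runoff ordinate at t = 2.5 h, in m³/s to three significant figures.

By discrete convolution, Q_j = Σ (P_i / 10 mm) · U_{j−i}.
At t = 2.5 h (j=5): Q = (28.1/10)·14.1 + (5.5/10)·8.8 + (15.9/10)·8.9 = 58.6 m³/s.

Q ≈ 58.6 m³/s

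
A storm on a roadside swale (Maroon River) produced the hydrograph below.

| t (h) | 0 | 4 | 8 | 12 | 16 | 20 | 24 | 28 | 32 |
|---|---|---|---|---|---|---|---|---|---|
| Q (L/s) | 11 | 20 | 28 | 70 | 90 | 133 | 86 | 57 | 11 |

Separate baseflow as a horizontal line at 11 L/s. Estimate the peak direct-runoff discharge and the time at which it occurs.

Q_p = 122.0 L/s at t = 20 h

Subtracting baseflow gives direct-runoff ordinates: 0.0, 9.0, 17.0, 59.0, 79.0, 122.0, 75.0, 46.0, 0.0 L/s.
The maximum is 122.0 L/s, occurring at the reading for t = 20 h.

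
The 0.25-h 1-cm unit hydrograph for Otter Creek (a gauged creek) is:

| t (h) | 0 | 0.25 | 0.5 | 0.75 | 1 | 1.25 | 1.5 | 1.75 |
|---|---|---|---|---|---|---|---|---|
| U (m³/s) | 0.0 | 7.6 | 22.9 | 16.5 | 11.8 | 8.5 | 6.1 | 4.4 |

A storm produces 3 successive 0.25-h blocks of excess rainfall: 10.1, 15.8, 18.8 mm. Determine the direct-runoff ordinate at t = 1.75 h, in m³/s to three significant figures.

By discrete convolution, Q_j = Σ (P_i / 10 mm) · U_{j−i}.
At t = 1.75 h (j=7): Q = (10.1/10)·4.4 + (15.8/10)·6.1 + (18.8/10)·8.5 = 30.1 m³/s.

Q ≈ 30.1 m³/s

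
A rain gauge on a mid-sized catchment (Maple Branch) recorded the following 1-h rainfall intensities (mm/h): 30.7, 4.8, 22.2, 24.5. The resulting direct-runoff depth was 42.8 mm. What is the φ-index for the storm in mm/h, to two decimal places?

φ ≈ 11.53 mm/h

Only the 3 blocks with intensity above φ contribute runoff: 30.7, 22.2, 24.5 mm/h.
Σ(I−φ)·Δt = d  ⇒  (30.7+22.2+24.5 − 3φ)·1 = 42.8
φ = (77.40 − 42.8/1) / 3 = 11.53 mm/h.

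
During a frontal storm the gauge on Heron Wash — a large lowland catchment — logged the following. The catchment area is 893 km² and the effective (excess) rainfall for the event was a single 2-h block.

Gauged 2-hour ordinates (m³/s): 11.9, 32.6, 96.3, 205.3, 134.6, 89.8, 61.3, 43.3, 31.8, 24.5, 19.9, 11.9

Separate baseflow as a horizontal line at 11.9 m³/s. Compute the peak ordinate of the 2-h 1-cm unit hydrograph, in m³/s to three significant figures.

U_p ≈ 387 m³/s

Direct runoff: 0.0, 20.7, 84.4, 193.4, 122.7, 77.9, 49.4, 31.4, 19.9, 12.6, 8.0, 0.0 m³/s; ΣQ_DR = 620.4 m³/s, peak = 193.4 m³/s.
Runoff depth d = ΣQ_DR·Δt / A = 620.4 × 7200 / (893 km²) = 5.002 mm.
The 1-cm UH is the DRH scaled by (10 mm)/d, so U_p = 193.4 × 10/5.002 = 387 m³/s.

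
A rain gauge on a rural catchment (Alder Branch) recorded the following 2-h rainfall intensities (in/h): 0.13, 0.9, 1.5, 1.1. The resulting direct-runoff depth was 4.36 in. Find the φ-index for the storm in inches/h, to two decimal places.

φ ≈ 0.44 in/h

Only the 3 blocks with intensity above φ contribute runoff: 0.9, 1.5, 1.1 in/h.
Σ(I−φ)·Δt = d  ⇒  (0.9+1.5+1.1 − 3φ)·2 = 4.36
φ = (3.500 − 4.36/2) / 3 = 0.44 in/h.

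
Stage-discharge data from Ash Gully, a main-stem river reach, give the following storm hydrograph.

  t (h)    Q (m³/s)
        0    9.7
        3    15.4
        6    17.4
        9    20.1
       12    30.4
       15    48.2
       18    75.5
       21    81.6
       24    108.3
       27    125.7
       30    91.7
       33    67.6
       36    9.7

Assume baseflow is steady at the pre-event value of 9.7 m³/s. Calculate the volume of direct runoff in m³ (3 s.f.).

Direct-runoff ordinates (Q − Q_b): 0.0, 5.7, 7.7, 10.4, 20.7, 38.5, 65.8, 71.9, 98.6, 116.0, 82.0, 57.9, 0.0 m³/s.
ΣQ_DR = 575.2 m³/s.
With Δt = 3 h = 10800 s, V = ΣQ_DR · Δt = 575.2 × 10800 = 6.21 × 10^6 m³.

V ≈ 6.21 × 10^6 m³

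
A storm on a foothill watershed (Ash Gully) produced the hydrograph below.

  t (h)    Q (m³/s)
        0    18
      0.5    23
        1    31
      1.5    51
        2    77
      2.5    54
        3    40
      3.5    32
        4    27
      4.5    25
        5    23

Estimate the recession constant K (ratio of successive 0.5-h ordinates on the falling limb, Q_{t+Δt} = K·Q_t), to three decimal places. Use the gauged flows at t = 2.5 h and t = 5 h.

K ≈ 0.843

Using the recession-limb readings at t = 2.5 h and t = 5 h: Q falls from 54 to 23 m³/s over 5 intervals.
K = (Q₂/Q₁)^(1/5) = (23/54)^(1/5) = 0.843.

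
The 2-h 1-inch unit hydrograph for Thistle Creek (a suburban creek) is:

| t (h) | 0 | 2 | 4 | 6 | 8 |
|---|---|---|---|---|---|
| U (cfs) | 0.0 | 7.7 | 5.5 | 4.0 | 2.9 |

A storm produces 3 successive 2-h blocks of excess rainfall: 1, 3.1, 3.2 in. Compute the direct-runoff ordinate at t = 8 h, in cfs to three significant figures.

By discrete convolution, Q_j = Σ (P_i / 1 in) · U_{j−i}.
At t = 8 h (j=4): Q = (1/1)·2.9 + (3.1/1)·4.0 + (3.2/1)·5.5 = 32.9 cfs.

Q ≈ 32.9 cfs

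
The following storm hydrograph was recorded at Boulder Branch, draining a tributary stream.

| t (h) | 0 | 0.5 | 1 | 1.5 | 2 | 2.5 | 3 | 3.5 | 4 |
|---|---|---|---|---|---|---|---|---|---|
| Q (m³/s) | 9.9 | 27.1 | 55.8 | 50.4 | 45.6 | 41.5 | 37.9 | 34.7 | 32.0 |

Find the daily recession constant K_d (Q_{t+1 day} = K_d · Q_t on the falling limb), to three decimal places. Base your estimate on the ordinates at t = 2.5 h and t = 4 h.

K_d ≈ 0.016

Between t = 2.5 h and t = 4 h the flow falls from 41.5 to 32.0 m³/s over 3×0.5 h = 1.5 h.
Per-interval ratio K = (32.0/41.5)^(1/3) = 0.9170; K_d = K^(24/0.5) = 0.016.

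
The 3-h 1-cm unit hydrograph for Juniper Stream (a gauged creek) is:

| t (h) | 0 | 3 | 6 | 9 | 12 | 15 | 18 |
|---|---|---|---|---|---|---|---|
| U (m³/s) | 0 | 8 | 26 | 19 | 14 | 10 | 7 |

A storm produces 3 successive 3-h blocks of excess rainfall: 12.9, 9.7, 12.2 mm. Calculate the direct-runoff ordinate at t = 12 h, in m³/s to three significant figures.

By discrete convolution, Q_j = Σ (P_i / 10 mm) · U_{j−i}.
At t = 12 h (j=4): Q = (12.9/10)·14 + (9.7/10)·19 + (12.2/10)·26 = 68.2 m³/s.

Q ≈ 68.2 m³/s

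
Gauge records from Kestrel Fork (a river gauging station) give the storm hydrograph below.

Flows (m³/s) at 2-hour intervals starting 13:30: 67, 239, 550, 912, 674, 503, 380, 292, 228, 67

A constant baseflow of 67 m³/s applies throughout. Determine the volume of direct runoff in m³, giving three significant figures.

Direct-runoff ordinates (Q − Q_b): 0.0, 172.0, 483.0, 845.0, 607.0, 436.0, 313.0, 225.0, 161.0, 0.0 m³/s.
ΣQ_DR = 3242 m³/s.
With Δt = 2 h = 7200 s, V = ΣQ_DR · Δt = 3242 × 7200 = 2.33 × 10^7 m³.

V ≈ 2.33 × 10^7 m³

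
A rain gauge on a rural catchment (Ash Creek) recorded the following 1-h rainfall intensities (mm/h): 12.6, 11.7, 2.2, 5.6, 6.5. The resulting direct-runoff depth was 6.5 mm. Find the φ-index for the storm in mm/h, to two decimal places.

φ ≈ 8.90 mm/h

Only the 2 blocks with intensity above φ contribute runoff: 12.6, 11.7 mm/h.
Σ(I−φ)·Δt = d  ⇒  (12.6+11.7 − 2φ)·1 = 6.5
φ = (24.30 − 6.5/1) / 2 = 8.90 mm/h.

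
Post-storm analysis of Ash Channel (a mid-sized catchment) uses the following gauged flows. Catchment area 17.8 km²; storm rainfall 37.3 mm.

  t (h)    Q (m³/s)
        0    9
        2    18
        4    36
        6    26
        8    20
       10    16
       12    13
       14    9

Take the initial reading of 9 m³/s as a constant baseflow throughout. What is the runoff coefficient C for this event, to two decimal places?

C ≈ 0.81

ΣQ_DR = 75.00 m³/s; V = ΣQ_DR·Δt = 5.400 × 10^5 m³.
Runoff depth d = V / A = 30.34 mm.
C = d / P = 30.34 / 37.3 = 0.81.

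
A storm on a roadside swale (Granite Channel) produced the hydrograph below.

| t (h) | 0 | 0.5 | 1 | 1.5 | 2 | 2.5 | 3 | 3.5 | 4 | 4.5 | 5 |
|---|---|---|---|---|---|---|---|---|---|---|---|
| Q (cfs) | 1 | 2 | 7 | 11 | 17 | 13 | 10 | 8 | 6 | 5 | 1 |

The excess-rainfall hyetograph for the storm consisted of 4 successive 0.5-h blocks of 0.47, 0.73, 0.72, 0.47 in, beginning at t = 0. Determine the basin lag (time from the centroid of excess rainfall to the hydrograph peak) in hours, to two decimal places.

t_L ≈ 1.00 h

Centroid of excess rainfall: t_c = Σ P_i·t̄_i / ΣP_i = 0.9990 h (block centres at 0.25, 0.75, 1.25, 1.75 h).
Hydrograph peak occurs at t = 2 h, so basin lag t_L = 2 − 0.9990 = 1.00 h.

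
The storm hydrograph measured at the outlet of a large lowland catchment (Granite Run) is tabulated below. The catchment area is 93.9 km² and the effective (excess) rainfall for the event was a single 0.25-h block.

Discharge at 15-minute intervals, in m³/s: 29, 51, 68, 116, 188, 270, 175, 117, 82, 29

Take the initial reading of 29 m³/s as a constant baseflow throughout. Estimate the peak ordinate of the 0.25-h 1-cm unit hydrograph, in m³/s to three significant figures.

U_p ≈ 301 m³/s

Direct runoff: 0.0, 22.0, 39.0, 87.0, 159.0, 241.0, 146.0, 88.0, 53.0, 0.0 m³/s; ΣQ_DR = 835.0 m³/s, peak = 241.0 m³/s.
Runoff depth d = ΣQ_DR·Δt / A = 835.0 × 900 / (93.9 km²) = 8.003 mm.
The 1-cm UH is the DRH scaled by (10 mm)/d, so U_p = 241.0 × 10/8.003 = 301 m³/s.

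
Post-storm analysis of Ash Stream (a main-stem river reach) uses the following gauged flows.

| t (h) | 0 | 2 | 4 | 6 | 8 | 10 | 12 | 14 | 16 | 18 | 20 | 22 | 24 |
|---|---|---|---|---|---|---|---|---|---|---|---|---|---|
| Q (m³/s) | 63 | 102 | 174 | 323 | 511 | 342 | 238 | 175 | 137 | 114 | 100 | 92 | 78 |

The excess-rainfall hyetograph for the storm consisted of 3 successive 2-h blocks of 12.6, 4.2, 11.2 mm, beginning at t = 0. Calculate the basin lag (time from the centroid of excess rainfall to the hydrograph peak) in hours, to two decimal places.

Centroid of excess rainfall: t_c = Σ P_i·t̄_i / ΣP_i = 2.9000 h (block centres at 1, 3, 5 h).
Hydrograph peak occurs at t = 8 h, so basin lag t_L = 8 − 2.9000 = 5.10 h.

t_L ≈ 5.10 h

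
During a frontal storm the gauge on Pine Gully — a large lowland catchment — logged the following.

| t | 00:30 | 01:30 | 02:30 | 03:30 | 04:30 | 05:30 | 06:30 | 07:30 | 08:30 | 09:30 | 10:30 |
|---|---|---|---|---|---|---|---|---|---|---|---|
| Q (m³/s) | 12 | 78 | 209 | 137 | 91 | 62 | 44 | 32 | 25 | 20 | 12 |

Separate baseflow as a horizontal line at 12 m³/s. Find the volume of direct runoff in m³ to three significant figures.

Direct-runoff ordinates (Q − Q_b): 0.0, 66.0, 197.0, 125.0, 79.0, 50.0, 32.0, 20.0, 13.0, 8.0, 0.0 m³/s.
ΣQ_DR = 590.0 m³/s.
With Δt = 1 h = 3600 s, V = ΣQ_DR · Δt = 590.0 × 3600 = 2.12 × 10^6 m³.

V ≈ 2.12 × 10^6 m³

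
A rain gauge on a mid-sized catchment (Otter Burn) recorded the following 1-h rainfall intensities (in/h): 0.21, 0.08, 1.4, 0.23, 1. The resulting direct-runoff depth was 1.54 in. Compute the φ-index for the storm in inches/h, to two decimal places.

Only the 2 blocks with intensity above φ contribute runoff: 1.4, 1 in/h.
Σ(I−φ)·Δt = d  ⇒  (1.4+1 − 2φ)·1 = 1.54
φ = (2.400 − 1.54/1) / 2 = 0.43 in/h.

φ ≈ 0.43 in/h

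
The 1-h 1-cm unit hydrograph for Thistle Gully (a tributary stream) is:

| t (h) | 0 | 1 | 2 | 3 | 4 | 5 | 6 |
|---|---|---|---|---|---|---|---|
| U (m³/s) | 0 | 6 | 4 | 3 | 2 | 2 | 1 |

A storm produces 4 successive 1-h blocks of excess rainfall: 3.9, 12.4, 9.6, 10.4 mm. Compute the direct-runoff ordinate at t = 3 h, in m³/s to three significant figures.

By discrete convolution, Q_j = Σ (P_i / 10 mm) · U_{j−i}.
At t = 3 h (j=3): Q = (3.9/10)·3 + (12.4/10)·4 + (9.6/10)·6 + (10.4/10)·0 = 11.9 m³/s.

Q ≈ 11.9 m³/s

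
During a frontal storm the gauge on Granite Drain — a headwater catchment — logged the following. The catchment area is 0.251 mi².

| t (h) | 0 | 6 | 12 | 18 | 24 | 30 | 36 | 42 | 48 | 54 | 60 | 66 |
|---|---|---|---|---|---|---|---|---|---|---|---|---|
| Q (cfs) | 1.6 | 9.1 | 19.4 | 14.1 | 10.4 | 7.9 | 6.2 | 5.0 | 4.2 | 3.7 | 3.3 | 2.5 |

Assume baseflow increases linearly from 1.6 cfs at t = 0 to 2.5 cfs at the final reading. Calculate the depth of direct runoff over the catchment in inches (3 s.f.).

Direct runoff: 0.00, 7.42, 17.64, 12.25, 8.47, 5.89, 4.11, 2.83, 1.95, 1.36, 0.88, 0.00 cfs; ΣQ_DR = 62.80 cfs.
V = ΣQ_DR · Δt = 62.80 × 21600 s = 1.356 × 10^6 ft³.
Over A = 0.251 mi², depth = V / A = 2.33 in.

d ≈ 2.33 in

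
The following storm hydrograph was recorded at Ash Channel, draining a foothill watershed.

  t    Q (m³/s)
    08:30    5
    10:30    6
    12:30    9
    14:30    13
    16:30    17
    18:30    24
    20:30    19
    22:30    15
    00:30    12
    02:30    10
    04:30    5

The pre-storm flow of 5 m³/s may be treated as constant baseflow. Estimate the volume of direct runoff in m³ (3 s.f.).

V ≈ 5.76 × 10^5 m³

Direct-runoff ordinates (Q − Q_b): 0.0, 1.0, 4.0, 8.0, 12.0, 19.0, 14.0, 10.0, 7.0, 5.0, 0.0 m³/s.
ΣQ_DR = 80.00 m³/s.
With Δt = 2 h = 7200 s, V = ΣQ_DR · Δt = 80.00 × 7200 = 5.76 × 10^5 m³.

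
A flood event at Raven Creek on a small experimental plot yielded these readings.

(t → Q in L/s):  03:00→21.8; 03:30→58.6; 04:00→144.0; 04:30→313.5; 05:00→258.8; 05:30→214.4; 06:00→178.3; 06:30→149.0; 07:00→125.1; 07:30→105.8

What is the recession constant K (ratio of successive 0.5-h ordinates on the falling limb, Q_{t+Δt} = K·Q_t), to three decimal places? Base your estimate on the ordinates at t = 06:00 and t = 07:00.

K ≈ 0.838

Using the recession-limb readings at t = 06:00 and t = 07:00: Q falls from 178.3 to 125.1 L/s over 2 intervals.
K = (Q₂/Q₁)^(1/2) = (125.1/178.3)^(1/2) = 0.838.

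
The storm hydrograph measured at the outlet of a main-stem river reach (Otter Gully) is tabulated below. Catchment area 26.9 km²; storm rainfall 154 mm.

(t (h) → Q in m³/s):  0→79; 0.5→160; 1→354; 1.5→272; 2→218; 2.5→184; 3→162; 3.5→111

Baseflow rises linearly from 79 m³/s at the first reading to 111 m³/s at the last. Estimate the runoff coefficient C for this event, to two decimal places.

C ≈ 0.34

ΣQ_DR = 780.0 m³/s; V = ΣQ_DR·Δt = 1.404 × 10^6 m³.
Runoff depth d = V / A = 52.19 mm.
C = d / P = 52.19 / 154 = 0.34.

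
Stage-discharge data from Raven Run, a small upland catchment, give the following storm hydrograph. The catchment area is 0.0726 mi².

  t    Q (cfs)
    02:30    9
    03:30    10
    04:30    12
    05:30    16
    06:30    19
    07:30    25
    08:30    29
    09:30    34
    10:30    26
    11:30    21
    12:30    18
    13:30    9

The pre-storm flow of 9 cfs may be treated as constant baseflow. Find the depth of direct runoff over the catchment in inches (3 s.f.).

d ≈ 2.56 in

Direct runoff: 0.0, 1.0, 3.0, 7.0, 10.0, 16.0, 20.0, 25.0, 17.0, 12.0, 9.0, 0.0 cfs; ΣQ_DR = 120.0 cfs.
V = ΣQ_DR · Δt = 120.0 × 3600 s = 4.320 × 10^5 ft³.
Over A = 0.0726 mi², depth = V / A = 2.56 in.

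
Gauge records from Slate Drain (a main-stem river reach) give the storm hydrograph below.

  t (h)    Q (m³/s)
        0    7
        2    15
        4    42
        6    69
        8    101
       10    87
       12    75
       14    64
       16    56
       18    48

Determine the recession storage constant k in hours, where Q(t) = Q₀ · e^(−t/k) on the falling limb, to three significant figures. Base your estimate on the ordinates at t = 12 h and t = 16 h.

On the falling limb, Q drops from 75 to 56 m³/s between t = 12 h and t = 16 h (Δt = 4 h).
k = −Δt / ln(Q₂/Q₁) = −4 / ln(56/75) = 13.7 h.

k ≈ 13.7 h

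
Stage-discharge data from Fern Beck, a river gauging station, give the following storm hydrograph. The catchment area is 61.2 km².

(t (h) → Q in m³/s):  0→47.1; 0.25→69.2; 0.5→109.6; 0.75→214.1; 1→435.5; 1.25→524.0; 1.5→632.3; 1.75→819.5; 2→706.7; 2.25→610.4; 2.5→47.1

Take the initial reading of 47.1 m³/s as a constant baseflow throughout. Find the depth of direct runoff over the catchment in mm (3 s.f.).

d ≈ 54.4 mm

Direct runoff: 0.0, 22.1, 62.5, 167.0, 388.4, 476.9, 585.2, 772.4, 659.6, 563.3, 0.0 m³/s; ΣQ_DR = 3697 m³/s.
V = ΣQ_DR · Δt = 3697 × 900 s = 3.328 × 10^6 m³.
Over A = 61.2 km², depth = V / A = 54.4 mm.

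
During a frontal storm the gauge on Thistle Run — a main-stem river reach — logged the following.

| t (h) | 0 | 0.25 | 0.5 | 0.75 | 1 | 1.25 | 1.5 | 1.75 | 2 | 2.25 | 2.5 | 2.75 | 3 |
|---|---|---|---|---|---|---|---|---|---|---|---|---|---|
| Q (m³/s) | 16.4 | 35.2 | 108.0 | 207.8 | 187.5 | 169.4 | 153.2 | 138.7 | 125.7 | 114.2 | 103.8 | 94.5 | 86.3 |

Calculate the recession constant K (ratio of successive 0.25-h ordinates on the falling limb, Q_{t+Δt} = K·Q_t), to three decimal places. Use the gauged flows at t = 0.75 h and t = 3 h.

K ≈ 0.907

Using the recession-limb readings at t = 0.75 h and t = 3 h: Q falls from 207.8 to 86.3 m³/s over 9 intervals.
K = (Q₂/Q₁)^(1/9) = (86.3/207.8)^(1/9) = 0.907.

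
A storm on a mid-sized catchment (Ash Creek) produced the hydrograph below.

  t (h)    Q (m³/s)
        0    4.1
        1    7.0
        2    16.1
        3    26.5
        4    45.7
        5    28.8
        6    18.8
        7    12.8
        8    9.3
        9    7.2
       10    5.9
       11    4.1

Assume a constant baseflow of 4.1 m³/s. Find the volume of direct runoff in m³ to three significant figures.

V ≈ 4.94 × 10^5 m³

Direct-runoff ordinates (Q − Q_b): 0.0, 2.9, 12.0, 22.4, 41.6, 24.7, 14.7, 8.7, 5.2, 3.1, 1.8, 0.0 m³/s.
ΣQ_DR = 137.1 m³/s.
With Δt = 1 h = 3600 s, V = ΣQ_DR · Δt = 137.1 × 3600 = 4.94 × 10^5 m³.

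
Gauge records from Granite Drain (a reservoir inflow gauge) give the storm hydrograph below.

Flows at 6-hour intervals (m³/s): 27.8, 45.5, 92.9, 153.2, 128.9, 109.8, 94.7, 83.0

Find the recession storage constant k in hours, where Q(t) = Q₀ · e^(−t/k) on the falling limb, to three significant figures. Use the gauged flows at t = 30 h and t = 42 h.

k ≈ 42.9 h

On the falling limb, Q drops from 109.8 to 83.0 m³/s between t = 30 h and t = 42 h (Δt = 12 h).
k = −Δt / ln(Q₂/Q₁) = −12 / ln(83.0/109.8) = 42.9 h.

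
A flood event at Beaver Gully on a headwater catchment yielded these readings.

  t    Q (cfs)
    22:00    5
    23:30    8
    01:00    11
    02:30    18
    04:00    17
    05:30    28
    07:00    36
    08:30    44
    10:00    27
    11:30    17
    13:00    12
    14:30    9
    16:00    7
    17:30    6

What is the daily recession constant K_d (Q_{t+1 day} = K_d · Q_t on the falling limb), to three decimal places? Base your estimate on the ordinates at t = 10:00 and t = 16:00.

Between t = 10:00 and t = 16:00 the flow falls from 27 to 7 cfs over 4×1.5 h = 6 h.
Per-interval ratio K = (7/27)^(1/4) = 0.7136; K_d = K^(24/1.5) = 0.005.

K_d ≈ 0.005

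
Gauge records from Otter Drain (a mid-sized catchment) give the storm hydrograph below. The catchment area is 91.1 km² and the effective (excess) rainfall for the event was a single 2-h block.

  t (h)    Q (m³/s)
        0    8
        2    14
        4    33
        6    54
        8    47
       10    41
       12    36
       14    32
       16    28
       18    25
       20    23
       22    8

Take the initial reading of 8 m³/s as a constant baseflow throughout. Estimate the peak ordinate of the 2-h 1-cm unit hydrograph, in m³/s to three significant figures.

U_p ≈ 23.0 m³/s

Direct runoff: 0.0, 6.0, 25.0, 46.0, 39.0, 33.0, 28.0, 24.0, 20.0, 17.0, 15.0, 0.0 m³/s; ΣQ_DR = 253.0 m³/s, peak = 46.0 m³/s.
Runoff depth d = ΣQ_DR·Δt / A = 253.0 × 7200 / (91.1 km²) = 20.00 mm.
The 1-cm UH is the DRH scaled by (10 mm)/d, so U_p = 46.0 × 10/20.00 = 23.0 m³/s.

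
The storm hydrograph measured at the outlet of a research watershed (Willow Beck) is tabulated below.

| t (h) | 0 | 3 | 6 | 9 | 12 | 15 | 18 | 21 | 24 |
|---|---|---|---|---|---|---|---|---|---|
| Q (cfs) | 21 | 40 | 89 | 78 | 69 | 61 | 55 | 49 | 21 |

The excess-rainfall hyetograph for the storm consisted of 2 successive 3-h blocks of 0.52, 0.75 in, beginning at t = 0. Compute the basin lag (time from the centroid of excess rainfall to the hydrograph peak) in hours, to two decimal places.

t_L ≈ 2.73 h

Centroid of excess rainfall: t_c = Σ P_i·t̄_i / ΣP_i = 3.2717 h (block centres at 1.5, 4.5 h).
Hydrograph peak occurs at t = 6 h, so basin lag t_L = 6 − 3.2717 = 2.73 h.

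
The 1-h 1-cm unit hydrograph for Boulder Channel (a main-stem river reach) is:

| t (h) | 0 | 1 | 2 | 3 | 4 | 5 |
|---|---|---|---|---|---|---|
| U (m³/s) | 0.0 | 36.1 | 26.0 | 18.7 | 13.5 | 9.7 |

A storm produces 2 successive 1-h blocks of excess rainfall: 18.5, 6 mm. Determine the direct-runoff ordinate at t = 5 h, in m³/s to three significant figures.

By discrete convolution, Q_j = Σ (P_i / 10 mm) · U_{j−i}.
At t = 5 h (j=5): Q = (18.5/10)·9.7 + (6/10)·13.5 = 26.0 m³/s.

Q ≈ 26.0 m³/s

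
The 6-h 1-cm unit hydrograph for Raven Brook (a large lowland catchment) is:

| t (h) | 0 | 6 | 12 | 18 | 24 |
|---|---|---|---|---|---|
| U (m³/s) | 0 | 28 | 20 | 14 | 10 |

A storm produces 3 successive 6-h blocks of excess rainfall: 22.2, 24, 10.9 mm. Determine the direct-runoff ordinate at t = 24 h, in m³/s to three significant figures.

By discrete convolution, Q_j = Σ (P_i / 10 mm) · U_{j−i}.
At t = 24 h (j=4): Q = (22.2/10)·10 + (24/10)·14 + (10.9/10)·20 = 77.6 m³/s.

Q ≈ 77.6 m³/s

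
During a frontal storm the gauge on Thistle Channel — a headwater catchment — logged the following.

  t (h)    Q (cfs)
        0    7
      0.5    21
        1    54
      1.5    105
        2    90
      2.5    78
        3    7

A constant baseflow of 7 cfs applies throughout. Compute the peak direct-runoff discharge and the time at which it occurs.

Subtracting baseflow gives direct-runoff ordinates: 0.0, 14.0, 47.0, 98.0, 83.0, 71.0, 0.0 cfs.
The maximum is 98.0 cfs, occurring at the reading for t = 1.5 h.

Q_p = 98.0 cfs at t = 1.5 h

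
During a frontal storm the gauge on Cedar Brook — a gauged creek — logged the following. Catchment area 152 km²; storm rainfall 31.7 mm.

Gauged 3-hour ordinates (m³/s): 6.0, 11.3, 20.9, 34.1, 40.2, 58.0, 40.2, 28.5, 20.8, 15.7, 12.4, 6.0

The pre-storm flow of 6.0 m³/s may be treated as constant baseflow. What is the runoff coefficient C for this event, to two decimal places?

C ≈ 0.50

ΣQ_DR = 222.1 m³/s; V = ΣQ_DR·Δt = 2.399 × 10^6 m³.
Runoff depth d = V / A = 15.78 mm.
C = d / P = 15.78 / 31.7 = 0.50.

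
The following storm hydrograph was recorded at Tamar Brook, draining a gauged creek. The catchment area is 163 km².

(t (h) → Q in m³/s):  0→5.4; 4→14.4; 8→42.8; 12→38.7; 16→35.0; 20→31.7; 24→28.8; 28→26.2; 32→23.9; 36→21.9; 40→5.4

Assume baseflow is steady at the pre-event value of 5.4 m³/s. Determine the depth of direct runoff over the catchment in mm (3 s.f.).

d ≈ 19.0 mm

Direct runoff: 0.0, 9.0, 37.4, 33.3, 29.6, 26.3, 23.4, 20.8, 18.5, 16.5, 0.0 m³/s; ΣQ_DR = 214.8 m³/s.
V = ΣQ_DR · Δt = 214.8 × 14400 s = 3.093 × 10^6 m³.
Over A = 163 km², depth = V / A = 19.0 mm.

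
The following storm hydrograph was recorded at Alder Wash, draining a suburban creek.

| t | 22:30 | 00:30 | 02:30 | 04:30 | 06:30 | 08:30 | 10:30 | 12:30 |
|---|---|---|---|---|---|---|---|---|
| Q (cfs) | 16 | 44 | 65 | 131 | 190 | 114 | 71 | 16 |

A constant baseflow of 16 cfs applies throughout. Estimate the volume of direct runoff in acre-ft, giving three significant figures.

V ≈ 85.8 acre-ft

Direct-runoff ordinates (Q − Q_b): 0.0, 28.0, 49.0, 115.0, 174.0, 98.0, 55.0, 0.0 cfs.
ΣQ_DR = 519.0 cfs.
With Δt = 2 h = 7200 s, V = ΣQ_DR · Δt = 519.0 × 7200 = 3.74 × 10^6 ft³ = 85.8 acre-ft.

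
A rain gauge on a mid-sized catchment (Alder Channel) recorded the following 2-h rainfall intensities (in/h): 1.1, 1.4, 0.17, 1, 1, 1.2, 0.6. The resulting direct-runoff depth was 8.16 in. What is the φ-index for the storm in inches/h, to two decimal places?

φ ≈ 0.37 in/h

Only the 6 blocks with intensity above φ contribute runoff: 1.1, 1.4, 1, 1, 1.2, 0.6 in/h.
Σ(I−φ)·Δt = d  ⇒  (1.1+1.4+1+1+1.2+0.6 − 6φ)·2 = 8.16
φ = (6.300 − 8.16/2) / 6 = 0.37 in/h.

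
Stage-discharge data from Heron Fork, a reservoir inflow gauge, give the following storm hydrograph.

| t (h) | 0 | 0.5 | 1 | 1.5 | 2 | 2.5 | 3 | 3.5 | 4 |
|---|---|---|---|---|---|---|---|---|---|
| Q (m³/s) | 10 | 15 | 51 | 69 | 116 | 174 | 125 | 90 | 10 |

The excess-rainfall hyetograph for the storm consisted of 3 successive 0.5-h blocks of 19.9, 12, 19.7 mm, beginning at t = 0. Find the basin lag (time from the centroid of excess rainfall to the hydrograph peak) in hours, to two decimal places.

Centroid of excess rainfall: t_c = Σ P_i·t̄_i / ΣP_i = 0.7481 h (block centres at 0.25, 0.75, 1.25 h).
Hydrograph peak occurs at t = 2.5 h, so basin lag t_L = 2.5 − 0.7481 = 1.75 h.

t_L ≈ 1.75 h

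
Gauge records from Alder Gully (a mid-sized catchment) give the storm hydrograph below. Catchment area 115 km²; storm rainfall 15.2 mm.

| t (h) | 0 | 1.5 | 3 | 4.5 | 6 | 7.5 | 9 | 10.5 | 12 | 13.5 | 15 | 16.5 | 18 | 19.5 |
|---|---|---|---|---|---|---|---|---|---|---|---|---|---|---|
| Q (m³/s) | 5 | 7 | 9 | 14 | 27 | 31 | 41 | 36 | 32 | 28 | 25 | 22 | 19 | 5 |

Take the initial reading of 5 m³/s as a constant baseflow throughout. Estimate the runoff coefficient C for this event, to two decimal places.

C ≈ 0.71

ΣQ_DR = 231.0 m³/s; V = ΣQ_DR·Δt = 1.247 × 10^6 m³.
Runoff depth d = V / A = 10.85 mm.
C = d / P = 10.85 / 15.2 = 0.71.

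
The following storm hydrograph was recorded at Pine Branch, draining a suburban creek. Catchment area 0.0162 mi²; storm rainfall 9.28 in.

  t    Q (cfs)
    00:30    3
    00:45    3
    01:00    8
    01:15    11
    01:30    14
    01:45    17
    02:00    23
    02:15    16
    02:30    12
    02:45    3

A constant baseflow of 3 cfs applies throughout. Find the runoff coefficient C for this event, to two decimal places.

ΣQ_DR = 80.00 cfs; V = ΣQ_DR·Δt = 72000 ft³.
Runoff depth d = V / A = 1.913 in.
C = d / P = 1.913 / 9.28 = 0.21.

C ≈ 0.21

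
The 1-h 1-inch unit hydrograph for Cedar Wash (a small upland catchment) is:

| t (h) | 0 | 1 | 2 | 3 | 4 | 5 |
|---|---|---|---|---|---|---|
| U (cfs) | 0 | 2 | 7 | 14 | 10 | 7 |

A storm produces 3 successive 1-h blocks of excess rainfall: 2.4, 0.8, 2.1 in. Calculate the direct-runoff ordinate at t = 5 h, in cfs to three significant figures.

By discrete convolution, Q_j = Σ (P_i / 1 in) · U_{j−i}.
At t = 5 h (j=5): Q = (2.4/1)·7 + (0.8/1)·10 + (2.1/1)·14 = 54.2 cfs.

Q ≈ 54.2 cfs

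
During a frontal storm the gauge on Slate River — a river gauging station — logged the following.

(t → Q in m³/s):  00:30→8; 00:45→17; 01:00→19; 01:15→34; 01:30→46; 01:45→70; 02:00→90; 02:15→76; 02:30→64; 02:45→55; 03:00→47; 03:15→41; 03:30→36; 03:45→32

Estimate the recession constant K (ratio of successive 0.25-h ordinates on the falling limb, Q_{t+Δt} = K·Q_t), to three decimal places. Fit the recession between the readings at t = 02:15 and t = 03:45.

K ≈ 0.866

Using the recession-limb readings at t = 02:15 and t = 03:45: Q falls from 76 to 32 m³/s over 6 intervals.
K = (Q₂/Q₁)^(1/6) = (32/76)^(1/6) = 0.866.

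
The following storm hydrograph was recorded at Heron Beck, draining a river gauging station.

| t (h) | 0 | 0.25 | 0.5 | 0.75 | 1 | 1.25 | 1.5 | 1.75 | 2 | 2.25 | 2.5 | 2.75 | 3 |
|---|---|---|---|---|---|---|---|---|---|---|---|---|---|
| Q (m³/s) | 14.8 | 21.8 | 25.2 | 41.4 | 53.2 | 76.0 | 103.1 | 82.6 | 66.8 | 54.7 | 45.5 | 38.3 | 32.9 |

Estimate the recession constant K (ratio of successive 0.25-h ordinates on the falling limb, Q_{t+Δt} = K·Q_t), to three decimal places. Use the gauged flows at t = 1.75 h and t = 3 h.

Using the recession-limb readings at t = 1.75 h and t = 3 h: Q falls from 82.6 to 32.9 m³/s over 5 intervals.
K = (Q₂/Q₁)^(1/5) = (32.9/82.6)^(1/5) = 0.832.

K ≈ 0.832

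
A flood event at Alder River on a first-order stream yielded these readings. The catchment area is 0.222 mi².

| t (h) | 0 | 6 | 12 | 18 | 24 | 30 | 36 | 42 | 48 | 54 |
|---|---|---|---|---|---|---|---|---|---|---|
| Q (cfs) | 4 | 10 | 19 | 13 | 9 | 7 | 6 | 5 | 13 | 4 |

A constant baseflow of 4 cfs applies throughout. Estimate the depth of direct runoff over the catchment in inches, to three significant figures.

Direct runoff: 0.0, 6.0, 15.0, 9.0, 5.0, 3.0, 2.0, 1.0, 9.0, 0.0 cfs; ΣQ_DR = 50.00 cfs.
V = ΣQ_DR · Δt = 50.00 × 21600 s = 1.080 × 10^6 ft³.
Over A = 0.222 mi², depth = V / A = 2.09 in.

d ≈ 2.09 in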